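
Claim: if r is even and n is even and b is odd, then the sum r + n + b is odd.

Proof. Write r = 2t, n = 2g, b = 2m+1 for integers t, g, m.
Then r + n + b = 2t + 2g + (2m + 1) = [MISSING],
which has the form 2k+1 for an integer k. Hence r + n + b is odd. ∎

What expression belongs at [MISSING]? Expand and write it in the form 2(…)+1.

2(g + m + t) + 1

2t + 2g + (2m + 1) = 2g + 2m + 2t + 1
= 2(g + m + t) + 1.
Since g + m + t is an integer, the sum is of the form 2k+1 for an integer k.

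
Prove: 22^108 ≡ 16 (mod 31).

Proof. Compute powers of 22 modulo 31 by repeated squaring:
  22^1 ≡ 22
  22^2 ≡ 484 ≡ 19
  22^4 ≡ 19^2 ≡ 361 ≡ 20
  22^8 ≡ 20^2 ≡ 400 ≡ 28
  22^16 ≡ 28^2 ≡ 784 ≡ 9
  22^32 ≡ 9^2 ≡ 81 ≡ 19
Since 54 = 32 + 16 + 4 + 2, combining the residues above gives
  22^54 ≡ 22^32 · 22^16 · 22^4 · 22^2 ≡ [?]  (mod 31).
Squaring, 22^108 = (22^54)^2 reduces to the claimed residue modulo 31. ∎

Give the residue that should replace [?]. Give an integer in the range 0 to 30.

4

Multiply the listed residues: 19 · 9 · 20 · 19 = 171 → 3420 → 64980.
Reducing modulo 31: 64980 = 2096·31 + 4, so 22^54 ≡ 4.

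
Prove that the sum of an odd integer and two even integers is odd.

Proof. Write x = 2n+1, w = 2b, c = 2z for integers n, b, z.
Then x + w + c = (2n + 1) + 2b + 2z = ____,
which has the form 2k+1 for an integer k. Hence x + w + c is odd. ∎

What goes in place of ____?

2(b + n + z) + 1

(2n + 1) + 2b + 2z = 2b + 2n + 2z + 1
= 2(b + n + z) + 1.
Since b + n + z is an integer, the sum is of the form 2k+1 for an integer k.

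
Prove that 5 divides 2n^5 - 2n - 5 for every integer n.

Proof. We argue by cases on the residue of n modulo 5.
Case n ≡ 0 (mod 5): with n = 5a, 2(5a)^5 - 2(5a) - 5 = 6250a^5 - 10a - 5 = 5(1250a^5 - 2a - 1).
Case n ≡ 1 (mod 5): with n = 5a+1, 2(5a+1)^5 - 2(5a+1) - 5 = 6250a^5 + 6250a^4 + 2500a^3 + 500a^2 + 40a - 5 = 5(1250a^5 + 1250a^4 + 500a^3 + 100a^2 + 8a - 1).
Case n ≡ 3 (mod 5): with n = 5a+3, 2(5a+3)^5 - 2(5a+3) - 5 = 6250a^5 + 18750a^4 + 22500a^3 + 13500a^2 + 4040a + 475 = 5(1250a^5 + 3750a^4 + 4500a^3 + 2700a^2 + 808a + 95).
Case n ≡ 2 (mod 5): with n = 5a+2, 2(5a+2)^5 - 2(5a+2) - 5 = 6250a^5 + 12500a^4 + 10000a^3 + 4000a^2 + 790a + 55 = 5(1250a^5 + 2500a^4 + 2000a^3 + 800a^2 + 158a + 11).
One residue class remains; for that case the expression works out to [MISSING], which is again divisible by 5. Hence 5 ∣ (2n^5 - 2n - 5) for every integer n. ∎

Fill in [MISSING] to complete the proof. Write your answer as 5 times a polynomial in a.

5(1250a^5 + 5000a^4 + 8000a^3 + 6400a^2 + 2558a + 407)

Only n ≡ 4 (mod 5) is unaccounted for. Put n = 5a+4:
2(5a+4)^5 - 2(5a+4) - 5 expands to 6250a^5 + 25000a^4 + 40000a^3 + 32000a^2 + 12790a + 2035,
and factoring out 5 leaves 5(1250a^5 + 5000a^4 + 8000a^3 + 6400a^2 + 2558a + 407).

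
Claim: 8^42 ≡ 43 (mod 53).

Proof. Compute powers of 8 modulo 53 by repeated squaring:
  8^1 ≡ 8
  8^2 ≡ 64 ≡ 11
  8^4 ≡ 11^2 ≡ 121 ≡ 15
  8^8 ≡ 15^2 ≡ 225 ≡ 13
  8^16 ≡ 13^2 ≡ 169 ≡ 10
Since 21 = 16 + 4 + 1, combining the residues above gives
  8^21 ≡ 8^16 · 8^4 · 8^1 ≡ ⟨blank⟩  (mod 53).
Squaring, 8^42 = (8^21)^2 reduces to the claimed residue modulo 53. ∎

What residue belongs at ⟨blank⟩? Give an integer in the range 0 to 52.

Multiply the listed residues: 10 · 15 · 8 = 150 → 1200.
Reducing modulo 53: 1200 = 22·53 + 34, so 8^21 ≡ 34.

34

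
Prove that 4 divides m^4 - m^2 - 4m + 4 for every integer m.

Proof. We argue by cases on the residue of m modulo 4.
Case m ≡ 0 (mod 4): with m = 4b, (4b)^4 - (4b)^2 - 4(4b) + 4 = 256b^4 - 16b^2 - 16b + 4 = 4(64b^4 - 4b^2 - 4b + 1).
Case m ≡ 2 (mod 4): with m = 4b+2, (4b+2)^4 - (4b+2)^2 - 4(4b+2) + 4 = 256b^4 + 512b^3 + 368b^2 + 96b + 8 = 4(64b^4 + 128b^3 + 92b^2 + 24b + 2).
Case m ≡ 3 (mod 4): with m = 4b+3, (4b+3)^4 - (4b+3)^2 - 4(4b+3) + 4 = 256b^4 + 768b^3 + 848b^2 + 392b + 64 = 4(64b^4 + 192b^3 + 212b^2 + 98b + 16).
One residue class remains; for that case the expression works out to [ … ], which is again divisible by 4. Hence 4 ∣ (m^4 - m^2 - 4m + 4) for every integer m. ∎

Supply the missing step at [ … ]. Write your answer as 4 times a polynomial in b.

The residues treated are {0, 2, 3}, so the missing case is m ≡ 1 (mod 4); write m = 4b+1.
Then (4b+1)^4 - (4b+1)^2 - 4(4b+1) + 4 = 256b^4 + 256b^3 + 80b^2 - 8b = 4(64b^4 + 64b^3 + 20b^2 - 2b).

4(64b^4 + 64b^3 + 20b^2 - 2b)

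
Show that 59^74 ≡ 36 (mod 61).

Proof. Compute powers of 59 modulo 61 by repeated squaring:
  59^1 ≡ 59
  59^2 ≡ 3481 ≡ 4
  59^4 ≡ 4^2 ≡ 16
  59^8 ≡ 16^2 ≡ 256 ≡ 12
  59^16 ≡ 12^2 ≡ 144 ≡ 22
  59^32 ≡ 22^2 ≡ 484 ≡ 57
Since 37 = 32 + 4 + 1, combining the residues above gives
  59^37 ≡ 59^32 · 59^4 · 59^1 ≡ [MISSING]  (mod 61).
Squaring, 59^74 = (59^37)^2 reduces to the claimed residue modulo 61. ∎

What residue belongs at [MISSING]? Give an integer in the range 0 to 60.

6

Multiply the listed residues: 57 · 16 · 59 = 912 → 53808.
Reducing modulo 61: 53808 = 882·61 + 6, so 59^37 ≡ 6.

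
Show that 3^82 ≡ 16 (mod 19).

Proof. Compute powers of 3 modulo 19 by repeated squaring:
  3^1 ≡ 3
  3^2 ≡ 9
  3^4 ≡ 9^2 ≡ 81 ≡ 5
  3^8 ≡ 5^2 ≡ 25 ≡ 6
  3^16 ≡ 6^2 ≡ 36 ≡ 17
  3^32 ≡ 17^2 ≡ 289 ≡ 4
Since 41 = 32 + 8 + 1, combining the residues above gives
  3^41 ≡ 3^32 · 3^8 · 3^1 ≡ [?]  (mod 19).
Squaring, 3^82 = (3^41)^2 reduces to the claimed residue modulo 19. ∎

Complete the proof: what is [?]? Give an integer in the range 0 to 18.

15

Multiply the listed residues: 4 · 6 · 3 = 24 → 72.
Reducing modulo 19: 72 = 3·19 + 15, so 3^41 ≡ 15.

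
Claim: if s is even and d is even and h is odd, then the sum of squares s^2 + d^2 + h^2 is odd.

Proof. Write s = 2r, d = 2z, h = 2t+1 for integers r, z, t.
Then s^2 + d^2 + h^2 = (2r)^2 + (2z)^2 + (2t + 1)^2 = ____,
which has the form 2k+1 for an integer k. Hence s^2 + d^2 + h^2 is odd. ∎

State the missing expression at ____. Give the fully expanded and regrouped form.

2(2r^2 + 2t^2 + 2t + 2z^2) + 1

Expanding: (2r)^2 + (2z)^2 + (2t + 1)^2 = 4r^2 + 4t^2 + 4t + 4z^2 + 1.
Every term except the constant is even, so this is 2(2r^2 + 2t^2 + 2t + 2z^2) + 1,
and 2r^2 + 2t^2 + 2t + 2z^2 ∈ ℤ gives the required form.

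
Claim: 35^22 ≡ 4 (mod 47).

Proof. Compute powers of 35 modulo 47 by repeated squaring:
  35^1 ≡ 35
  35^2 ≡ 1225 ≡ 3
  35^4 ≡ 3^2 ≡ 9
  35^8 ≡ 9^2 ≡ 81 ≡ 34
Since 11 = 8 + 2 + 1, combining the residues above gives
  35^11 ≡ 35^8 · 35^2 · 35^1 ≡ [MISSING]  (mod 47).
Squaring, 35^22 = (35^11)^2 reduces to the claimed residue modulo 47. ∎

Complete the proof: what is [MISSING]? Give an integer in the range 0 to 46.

45

35^8 · 35^2 · 35^1 ≡ 34 · 3 · 35 = 3570.
3570 mod 47 = 45, so 35^11 ≡ 45 (mod 47).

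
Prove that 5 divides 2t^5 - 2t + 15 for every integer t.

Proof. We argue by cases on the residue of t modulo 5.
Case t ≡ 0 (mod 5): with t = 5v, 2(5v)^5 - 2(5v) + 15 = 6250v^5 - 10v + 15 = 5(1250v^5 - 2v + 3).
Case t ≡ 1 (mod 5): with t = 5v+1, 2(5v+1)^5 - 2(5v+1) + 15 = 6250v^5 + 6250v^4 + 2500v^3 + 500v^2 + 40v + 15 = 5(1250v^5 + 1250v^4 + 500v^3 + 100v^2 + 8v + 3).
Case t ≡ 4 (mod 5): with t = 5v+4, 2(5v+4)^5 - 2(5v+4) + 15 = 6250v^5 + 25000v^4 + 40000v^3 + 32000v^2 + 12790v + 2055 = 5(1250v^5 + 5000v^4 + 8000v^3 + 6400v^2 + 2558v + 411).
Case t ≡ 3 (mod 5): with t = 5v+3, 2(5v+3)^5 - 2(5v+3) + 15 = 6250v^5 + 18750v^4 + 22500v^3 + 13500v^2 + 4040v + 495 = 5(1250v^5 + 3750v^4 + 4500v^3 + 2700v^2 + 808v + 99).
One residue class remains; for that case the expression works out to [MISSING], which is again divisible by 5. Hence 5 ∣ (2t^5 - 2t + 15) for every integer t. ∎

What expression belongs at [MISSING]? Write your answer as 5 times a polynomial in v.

5(1250v^5 + 2500v^4 + 2000v^3 + 800v^2 + 158v + 15)

Only t ≡ 2 (mod 5) is unaccounted for. Put t = 5v+2:
2(5v+2)^5 - 2(5v+2) + 15 expands to 6250v^5 + 12500v^4 + 10000v^3 + 4000v^2 + 790v + 75,
and factoring out 5 leaves 5(1250v^5 + 2500v^4 + 2000v^3 + 800v^2 + 158v + 15).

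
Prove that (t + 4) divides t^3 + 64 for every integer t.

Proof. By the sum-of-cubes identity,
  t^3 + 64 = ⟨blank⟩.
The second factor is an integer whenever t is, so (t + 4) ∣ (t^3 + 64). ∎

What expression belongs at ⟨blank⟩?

a^3 + b^3 = (a + b)(a^2 - ab + b^2). With a = t, b = 4:
t^3 + 64 = (t + 4)(t^2 - 4t + 16).

(t + 4)(t^2 - 4t + 16)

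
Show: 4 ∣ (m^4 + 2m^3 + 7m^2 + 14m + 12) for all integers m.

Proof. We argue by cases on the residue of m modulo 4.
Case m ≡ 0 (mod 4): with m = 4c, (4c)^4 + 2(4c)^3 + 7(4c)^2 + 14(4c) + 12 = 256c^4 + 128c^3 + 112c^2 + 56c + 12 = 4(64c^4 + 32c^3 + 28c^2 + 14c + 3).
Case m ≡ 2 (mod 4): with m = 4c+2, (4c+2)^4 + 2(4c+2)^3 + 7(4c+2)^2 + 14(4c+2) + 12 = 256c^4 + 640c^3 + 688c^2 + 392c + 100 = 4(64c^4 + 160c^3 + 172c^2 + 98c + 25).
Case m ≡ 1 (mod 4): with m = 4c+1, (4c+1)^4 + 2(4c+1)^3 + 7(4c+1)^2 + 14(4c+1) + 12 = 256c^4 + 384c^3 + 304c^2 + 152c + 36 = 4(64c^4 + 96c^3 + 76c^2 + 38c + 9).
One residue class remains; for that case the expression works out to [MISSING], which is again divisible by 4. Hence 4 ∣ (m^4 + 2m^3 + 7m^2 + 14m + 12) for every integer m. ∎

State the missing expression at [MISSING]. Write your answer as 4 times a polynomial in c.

4(64c^4 + 224c^3 + 316c^2 + 218c + 63)

Only m ≡ 3 (mod 4) is unaccounted for. Put m = 4c+3:
(4c+3)^4 + 2(4c+3)^3 + 7(4c+3)^2 + 14(4c+3) + 12 expands to 256c^4 + 896c^3 + 1264c^2 + 872c + 252,
and factoring out 4 leaves 4(64c^4 + 224c^3 + 316c^2 + 218c + 63).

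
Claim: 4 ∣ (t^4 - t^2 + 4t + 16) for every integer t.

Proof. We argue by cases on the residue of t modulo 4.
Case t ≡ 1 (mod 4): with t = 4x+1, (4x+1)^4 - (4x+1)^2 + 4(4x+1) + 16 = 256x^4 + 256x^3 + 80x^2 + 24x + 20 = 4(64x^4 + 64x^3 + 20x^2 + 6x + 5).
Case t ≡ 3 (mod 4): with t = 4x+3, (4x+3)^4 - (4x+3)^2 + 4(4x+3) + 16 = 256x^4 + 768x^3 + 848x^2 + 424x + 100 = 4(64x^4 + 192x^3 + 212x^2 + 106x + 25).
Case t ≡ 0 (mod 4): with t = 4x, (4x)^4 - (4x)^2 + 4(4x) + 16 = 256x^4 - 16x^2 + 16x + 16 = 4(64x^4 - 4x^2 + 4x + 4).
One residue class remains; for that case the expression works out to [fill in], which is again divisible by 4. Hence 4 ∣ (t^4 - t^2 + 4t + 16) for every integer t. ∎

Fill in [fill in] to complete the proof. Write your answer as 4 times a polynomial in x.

The residues treated are {1, 3, 0}, so the missing case is t ≡ 2 (mod 4); write t = 4x+2.
Then (4x+2)^4 - (4x+2)^2 + 4(4x+2) + 16 = 256x^4 + 512x^3 + 368x^2 + 128x + 36 = 4(64x^4 + 128x^3 + 92x^2 + 32x + 9).

4(64x^4 + 128x^3 + 92x^2 + 32x + 9)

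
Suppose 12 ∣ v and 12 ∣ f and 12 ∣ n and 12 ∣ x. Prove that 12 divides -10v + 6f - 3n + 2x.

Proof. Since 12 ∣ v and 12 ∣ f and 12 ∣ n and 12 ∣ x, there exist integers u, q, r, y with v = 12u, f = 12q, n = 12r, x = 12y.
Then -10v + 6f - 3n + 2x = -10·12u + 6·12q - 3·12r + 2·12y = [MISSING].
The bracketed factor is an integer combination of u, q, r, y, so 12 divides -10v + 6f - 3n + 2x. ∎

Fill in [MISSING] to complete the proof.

12(6q - 3r - 10u + 2y)

Pull the common 12 out of every term: -10·12u + 6·12q - 3·12r + 2·12y = 12(6q - 3r - 10u + 2y).
6q - 3r - 10u + 2y is an integer, which exhibits the divisibility.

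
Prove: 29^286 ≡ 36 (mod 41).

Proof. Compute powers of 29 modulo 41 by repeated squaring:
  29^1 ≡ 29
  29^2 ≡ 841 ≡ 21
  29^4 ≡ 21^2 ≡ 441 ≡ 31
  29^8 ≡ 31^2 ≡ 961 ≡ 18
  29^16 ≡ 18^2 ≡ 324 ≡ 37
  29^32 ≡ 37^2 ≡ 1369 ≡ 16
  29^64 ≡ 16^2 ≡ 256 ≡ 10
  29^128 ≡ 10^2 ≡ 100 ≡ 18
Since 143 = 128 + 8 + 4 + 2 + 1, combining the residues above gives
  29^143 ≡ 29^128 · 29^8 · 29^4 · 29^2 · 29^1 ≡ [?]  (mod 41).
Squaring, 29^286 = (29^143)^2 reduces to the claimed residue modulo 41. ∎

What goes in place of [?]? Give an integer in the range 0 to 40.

6

29^128 · 29^8 · 29^4 · 29^2 · 29^1 ≡ 18 · 18 · 31 · 21 · 29 = 6116796.
6116796 mod 41 = 6, so 29^143 ≡ 6 (mod 41).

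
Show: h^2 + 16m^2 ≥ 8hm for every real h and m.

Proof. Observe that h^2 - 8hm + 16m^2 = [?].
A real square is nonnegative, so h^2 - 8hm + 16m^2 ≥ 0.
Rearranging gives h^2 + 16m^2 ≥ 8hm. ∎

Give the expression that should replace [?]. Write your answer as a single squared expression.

(h - 4m)^2

h^2 - 8hm + 16m^2 is a perfect-square trinomial: the outer terms are (h)^2 and (4m)^2, and the cross term is -2·h·4m.
So h^2 - 8hm + 16m^2 = (h - 4m)^2 ≥ 0.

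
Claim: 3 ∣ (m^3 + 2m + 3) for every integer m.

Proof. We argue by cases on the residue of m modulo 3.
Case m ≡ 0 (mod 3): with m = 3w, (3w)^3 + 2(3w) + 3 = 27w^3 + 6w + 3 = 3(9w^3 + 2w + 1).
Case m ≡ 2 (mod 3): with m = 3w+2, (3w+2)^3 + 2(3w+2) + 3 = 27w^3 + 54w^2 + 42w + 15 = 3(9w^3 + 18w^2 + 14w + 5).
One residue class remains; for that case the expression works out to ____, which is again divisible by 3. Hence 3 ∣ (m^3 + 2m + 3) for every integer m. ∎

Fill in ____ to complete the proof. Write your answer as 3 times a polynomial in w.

3(9w^3 + 9w^2 + 5w + 2)

Only m ≡ 1 (mod 3) is unaccounted for. Put m = 3w+1:
(3w+1)^3 + 2(3w+1) + 3 expands to 27w^3 + 27w^2 + 15w + 6,
and factoring out 3 leaves 3(9w^3 + 9w^2 + 5w + 2).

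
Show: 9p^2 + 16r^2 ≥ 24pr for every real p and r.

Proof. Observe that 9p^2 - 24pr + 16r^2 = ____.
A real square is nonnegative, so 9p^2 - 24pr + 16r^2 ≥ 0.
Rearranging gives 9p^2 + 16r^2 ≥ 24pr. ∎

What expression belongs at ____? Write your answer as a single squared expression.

(3p - 4r)^2

9p^2 - 24pr + 16r^2 is a perfect-square trinomial: the outer terms are (3p)^2 and (4r)^2, and the cross term is -2·3p·4r.
So 9p^2 - 24pr + 16r^2 = (3p - 4r)^2 ≥ 0.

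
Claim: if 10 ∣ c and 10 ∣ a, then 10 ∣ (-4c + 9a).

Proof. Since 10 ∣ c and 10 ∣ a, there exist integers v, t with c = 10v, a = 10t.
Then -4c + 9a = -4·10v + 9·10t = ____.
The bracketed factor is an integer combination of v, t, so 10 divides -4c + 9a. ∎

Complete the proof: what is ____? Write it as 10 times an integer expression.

10(9t - 4v)

Each term has a factor of 10: -4·10v + 9·10t = 10·(9t - 4v).
Since 9t - 4v is an integer, 10 ∣ (-4c + 9a).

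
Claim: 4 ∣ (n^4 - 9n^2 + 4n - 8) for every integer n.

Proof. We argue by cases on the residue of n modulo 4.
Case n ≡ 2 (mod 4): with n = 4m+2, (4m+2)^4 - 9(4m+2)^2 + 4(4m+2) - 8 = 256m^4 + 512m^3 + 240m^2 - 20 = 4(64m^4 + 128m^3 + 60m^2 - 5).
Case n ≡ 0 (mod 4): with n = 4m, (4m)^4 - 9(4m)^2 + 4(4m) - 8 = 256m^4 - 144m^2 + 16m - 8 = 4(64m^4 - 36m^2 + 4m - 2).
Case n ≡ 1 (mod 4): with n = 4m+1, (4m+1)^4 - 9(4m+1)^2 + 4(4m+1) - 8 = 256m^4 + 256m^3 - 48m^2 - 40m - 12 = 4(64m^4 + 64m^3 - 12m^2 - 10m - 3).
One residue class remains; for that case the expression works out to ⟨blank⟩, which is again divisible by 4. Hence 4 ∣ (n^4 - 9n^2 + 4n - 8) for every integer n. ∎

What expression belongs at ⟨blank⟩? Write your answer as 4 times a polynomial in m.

The residues treated are {2, 0, 1}, so the missing case is n ≡ 3 (mod 4); write n = 4m+3.
Then (4m+3)^4 - 9(4m+3)^2 + 4(4m+3) - 8 = 256m^4 + 768m^3 + 720m^2 + 232m + 4 = 4(64m^4 + 192m^3 + 180m^2 + 58m + 1).

4(64m^4 + 192m^3 + 180m^2 + 58m + 1)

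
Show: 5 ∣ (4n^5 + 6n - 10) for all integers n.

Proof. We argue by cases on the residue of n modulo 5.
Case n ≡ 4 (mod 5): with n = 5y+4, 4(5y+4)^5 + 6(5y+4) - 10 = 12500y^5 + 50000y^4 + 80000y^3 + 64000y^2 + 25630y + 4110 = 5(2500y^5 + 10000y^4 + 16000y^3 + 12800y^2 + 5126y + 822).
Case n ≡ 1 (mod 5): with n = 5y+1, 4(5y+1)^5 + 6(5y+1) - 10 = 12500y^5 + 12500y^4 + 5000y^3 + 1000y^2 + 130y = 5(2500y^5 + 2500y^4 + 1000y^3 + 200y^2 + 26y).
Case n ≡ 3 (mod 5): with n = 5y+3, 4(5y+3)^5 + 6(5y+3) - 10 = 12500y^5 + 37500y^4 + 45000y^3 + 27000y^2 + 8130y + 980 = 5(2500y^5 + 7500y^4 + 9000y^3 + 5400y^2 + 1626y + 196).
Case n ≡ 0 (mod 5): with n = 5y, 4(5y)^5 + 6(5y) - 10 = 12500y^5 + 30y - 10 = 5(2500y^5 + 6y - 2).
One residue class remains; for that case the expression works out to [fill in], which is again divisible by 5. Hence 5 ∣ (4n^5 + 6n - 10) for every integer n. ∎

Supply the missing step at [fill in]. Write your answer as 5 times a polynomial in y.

5(2500y^5 + 5000y^4 + 4000y^3 + 1600y^2 + 326y + 26)

Only n ≡ 2 (mod 5) is unaccounted for. Put n = 5y+2:
4(5y+2)^5 + 6(5y+2) - 10 expands to 12500y^5 + 25000y^4 + 20000y^3 + 8000y^2 + 1630y + 130,
and factoring out 5 leaves 5(2500y^5 + 5000y^4 + 4000y^3 + 1600y^2 + 326y + 26).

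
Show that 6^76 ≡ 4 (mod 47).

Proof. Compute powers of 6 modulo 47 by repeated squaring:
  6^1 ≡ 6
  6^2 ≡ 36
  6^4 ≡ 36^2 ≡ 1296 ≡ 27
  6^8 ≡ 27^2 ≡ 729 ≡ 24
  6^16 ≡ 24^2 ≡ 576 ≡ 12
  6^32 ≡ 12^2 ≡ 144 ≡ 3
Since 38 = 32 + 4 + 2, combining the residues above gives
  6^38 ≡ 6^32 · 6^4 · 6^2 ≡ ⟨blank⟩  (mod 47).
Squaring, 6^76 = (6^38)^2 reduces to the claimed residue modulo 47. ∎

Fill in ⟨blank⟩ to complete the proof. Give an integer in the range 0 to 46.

6^32 · 6^4 · 6^2 ≡ 3 · 27 · 36 = 2916.
2916 mod 47 = 2, so 6^38 ≡ 2 (mod 47).

2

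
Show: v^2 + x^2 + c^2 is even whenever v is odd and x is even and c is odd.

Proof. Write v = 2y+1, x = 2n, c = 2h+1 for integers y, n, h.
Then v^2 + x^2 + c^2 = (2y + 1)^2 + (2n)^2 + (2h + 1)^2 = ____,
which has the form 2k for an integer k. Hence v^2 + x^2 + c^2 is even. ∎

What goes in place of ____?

Expanding: (2y + 1)^2 + (2n)^2 + (2h + 1)^2 = 4h^2 + 4h + 4n^2 + 4y^2 + 4y + 2.
Every term is even; pulling out the factor of 2 gives 2(2h^2 + 2h + 2n^2 + 2y^2 + 2y + 1).

2(2h^2 + 2h + 2n^2 + 2y^2 + 2y + 1)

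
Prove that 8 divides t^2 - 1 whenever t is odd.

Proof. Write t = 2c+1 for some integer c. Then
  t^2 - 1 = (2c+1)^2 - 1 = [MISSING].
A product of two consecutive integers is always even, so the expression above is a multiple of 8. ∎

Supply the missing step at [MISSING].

(2c+1)^2 - 1 = 4c^2 + 4c + 1 - 1 = 4c^2 + 4c = 4c(c+1).
Since c and c+1 are consecutive, c(c+1) is even, and 4·(even) is a multiple of 8.

4c(c + 1)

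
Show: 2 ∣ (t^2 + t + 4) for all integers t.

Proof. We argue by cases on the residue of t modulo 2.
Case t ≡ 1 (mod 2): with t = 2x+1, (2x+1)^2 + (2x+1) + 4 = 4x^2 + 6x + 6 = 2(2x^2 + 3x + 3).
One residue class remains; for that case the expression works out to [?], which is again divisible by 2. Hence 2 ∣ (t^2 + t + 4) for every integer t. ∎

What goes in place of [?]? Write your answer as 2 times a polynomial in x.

Only t ≡ 0 (mod 2) is unaccounted for. Put t = 2x:
(2x)^2 + (2x) + 4 expands to 4x^2 + 2x + 4,
and factoring out 2 leaves 2(2x^2 + x + 2).

2(2x^2 + x + 2)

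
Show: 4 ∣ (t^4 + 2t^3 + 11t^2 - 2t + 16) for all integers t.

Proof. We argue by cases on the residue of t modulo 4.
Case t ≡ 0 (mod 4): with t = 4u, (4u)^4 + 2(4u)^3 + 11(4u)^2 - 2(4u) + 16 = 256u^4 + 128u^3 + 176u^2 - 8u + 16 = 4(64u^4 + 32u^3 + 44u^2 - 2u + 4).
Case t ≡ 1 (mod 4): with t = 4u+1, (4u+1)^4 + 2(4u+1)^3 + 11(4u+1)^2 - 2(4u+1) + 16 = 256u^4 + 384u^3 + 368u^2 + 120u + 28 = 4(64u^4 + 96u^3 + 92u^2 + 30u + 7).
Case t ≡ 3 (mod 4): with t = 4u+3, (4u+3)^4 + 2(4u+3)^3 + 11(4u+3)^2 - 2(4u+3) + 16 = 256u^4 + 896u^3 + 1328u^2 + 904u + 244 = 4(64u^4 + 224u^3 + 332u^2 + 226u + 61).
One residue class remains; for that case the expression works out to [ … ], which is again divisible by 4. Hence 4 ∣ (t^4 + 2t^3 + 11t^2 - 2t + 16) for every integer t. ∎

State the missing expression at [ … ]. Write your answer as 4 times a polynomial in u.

The residues treated are {0, 1, 3}, so the missing case is t ≡ 2 (mod 4); write t = 4u+2.
Then (4u+2)^4 + 2(4u+2)^3 + 11(4u+2)^2 - 2(4u+2) + 16 = 256u^4 + 640u^3 + 752u^2 + 392u + 88 = 4(64u^4 + 160u^3 + 188u^2 + 98u + 22).

4(64u^4 + 160u^3 + 188u^2 + 98u + 22)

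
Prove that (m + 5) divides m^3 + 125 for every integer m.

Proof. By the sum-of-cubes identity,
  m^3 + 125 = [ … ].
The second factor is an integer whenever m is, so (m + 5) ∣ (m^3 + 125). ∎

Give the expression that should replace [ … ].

(m + 5)(m^2 - 5m + 25)

Polynomial division of m^3 + 125 by m + 5 leaves remainder 0 and quotient m^2 - 5m + 25.
Hence m^3 + 125 = (m + 5)(m^2 - 5m + 25).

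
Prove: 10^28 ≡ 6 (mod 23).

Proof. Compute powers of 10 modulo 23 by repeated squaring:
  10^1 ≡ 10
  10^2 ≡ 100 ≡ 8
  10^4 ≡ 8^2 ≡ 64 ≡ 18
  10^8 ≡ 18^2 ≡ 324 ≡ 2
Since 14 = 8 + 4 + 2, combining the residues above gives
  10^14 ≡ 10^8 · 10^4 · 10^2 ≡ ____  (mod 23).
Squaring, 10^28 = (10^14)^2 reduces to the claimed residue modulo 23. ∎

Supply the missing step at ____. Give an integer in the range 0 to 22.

12

10^8 · 10^4 · 10^2 ≡ 2 · 18 · 8 = 288.
288 mod 23 = 12, so 10^14 ≡ 12 (mod 23).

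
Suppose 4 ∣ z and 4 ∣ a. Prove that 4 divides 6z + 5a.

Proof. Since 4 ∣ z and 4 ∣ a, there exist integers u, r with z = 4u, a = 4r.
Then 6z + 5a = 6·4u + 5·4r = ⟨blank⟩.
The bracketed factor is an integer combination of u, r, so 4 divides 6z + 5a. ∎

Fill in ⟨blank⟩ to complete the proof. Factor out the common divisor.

Pull the common 4 out of every term: 6·4u + 5·4r = 4(5r + 6u).
5r + 6u is an integer, which exhibits the divisibility.

4(5r + 6u)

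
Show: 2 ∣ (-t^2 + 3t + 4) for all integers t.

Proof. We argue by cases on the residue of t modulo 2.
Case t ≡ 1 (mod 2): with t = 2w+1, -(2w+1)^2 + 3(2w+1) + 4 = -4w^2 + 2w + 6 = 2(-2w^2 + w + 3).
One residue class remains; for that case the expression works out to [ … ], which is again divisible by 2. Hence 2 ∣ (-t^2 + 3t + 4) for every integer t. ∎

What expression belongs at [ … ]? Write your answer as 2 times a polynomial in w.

Only t ≡ 0 (mod 2) is unaccounted for. Put t = 2w:
-(2w)^2 + 3(2w) + 4 expands to -4w^2 + 6w + 4,
and factoring out 2 leaves 2(-2w^2 + 3w + 2).

2(-2w^2 + 3w + 2)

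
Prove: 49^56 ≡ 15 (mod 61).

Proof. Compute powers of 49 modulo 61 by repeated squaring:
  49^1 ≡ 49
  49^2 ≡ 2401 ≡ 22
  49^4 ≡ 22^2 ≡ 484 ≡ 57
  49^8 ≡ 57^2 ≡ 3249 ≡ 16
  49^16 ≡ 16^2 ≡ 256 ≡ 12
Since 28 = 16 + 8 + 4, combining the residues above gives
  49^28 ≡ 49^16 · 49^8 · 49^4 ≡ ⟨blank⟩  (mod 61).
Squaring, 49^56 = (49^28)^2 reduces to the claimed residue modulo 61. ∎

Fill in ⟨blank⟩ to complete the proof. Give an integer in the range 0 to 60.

25

49^16 · 49^8 · 49^4 ≡ 12 · 16 · 57 = 10944.
10944 mod 61 = 25, so 49^28 ≡ 25 (mod 61).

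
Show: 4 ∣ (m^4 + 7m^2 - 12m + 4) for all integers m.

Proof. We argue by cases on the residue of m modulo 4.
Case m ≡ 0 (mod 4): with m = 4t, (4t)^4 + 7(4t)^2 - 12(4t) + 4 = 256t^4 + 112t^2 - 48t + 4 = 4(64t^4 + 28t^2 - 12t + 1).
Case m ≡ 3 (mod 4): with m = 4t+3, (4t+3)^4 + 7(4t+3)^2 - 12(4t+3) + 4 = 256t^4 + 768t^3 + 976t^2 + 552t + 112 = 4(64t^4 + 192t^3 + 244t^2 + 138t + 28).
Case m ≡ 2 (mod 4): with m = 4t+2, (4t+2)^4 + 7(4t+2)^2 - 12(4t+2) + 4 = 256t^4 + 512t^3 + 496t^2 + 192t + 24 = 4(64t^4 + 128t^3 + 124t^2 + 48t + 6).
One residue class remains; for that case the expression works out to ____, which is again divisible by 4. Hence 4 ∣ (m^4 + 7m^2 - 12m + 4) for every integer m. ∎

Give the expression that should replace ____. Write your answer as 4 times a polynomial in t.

4(64t^4 + 64t^3 + 52t^2 + 6t)

Only m ≡ 1 (mod 4) is unaccounted for. Put m = 4t+1:
(4t+1)^4 + 7(4t+1)^2 - 12(4t+1) + 4 expands to 256t^4 + 256t^3 + 208t^2 + 24t,
and factoring out 4 leaves 4(64t^4 + 64t^3 + 52t^2 + 6t).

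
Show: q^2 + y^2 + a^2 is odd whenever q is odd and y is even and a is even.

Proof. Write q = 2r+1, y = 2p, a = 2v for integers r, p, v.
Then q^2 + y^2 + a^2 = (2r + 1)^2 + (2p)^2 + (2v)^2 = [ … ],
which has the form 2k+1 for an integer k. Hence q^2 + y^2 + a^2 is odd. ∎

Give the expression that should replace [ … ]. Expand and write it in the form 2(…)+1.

Expanding: (2r + 1)^2 + (2p)^2 + (2v)^2 = 4p^2 + 4r^2 + 4r + 4v^2 + 1.
Every term except the constant is even, so this is 2(2p^2 + 2r^2 + 2r + 2v^2) + 1,
and 2p^2 + 2r^2 + 2r + 2v^2 ∈ ℤ gives the required form.

2(2p^2 + 2r^2 + 2r + 2v^2) + 1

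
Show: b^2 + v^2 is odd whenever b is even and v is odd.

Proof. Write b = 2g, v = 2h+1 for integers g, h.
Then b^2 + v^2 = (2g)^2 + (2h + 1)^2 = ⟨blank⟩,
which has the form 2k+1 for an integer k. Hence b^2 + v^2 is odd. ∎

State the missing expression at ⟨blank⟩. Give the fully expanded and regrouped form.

2(2g^2 + 2h^2 + 2h) + 1

Expanding: (2g)^2 + (2h + 1)^2 = 4g^2 + 4h^2 + 4h + 1.
Every term except the constant is even, so this is 2(2g^2 + 2h^2 + 2h) + 1,
and 2g^2 + 2h^2 + 2h ∈ ℤ gives the required form.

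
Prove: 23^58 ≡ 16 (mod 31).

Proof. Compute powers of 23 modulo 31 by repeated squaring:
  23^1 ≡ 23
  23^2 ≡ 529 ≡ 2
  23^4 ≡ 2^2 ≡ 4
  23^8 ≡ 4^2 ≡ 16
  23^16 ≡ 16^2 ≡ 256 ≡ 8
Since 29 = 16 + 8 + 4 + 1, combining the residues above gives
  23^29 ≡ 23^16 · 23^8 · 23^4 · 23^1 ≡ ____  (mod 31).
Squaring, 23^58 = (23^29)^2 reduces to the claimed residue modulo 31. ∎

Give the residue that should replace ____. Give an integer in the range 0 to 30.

27

Multiply the listed residues: 8 · 16 · 4 · 23 = 128 → 512 → 11776.
Reducing modulo 31: 11776 = 379·31 + 27, so 23^29 ≡ 27.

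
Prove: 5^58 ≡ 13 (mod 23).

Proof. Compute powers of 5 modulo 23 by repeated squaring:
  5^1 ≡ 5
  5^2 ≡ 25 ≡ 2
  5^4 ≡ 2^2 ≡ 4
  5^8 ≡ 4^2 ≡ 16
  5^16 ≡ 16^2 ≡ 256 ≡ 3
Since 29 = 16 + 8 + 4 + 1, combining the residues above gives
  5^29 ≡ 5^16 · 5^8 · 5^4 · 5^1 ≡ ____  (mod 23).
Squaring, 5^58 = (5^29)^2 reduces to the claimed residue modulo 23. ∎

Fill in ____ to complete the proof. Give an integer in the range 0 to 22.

17

5^16 · 5^8 · 5^4 · 5^1 ≡ 3 · 16 · 4 · 5 = 960.
960 mod 23 = 17, so 5^29 ≡ 17 (mod 23).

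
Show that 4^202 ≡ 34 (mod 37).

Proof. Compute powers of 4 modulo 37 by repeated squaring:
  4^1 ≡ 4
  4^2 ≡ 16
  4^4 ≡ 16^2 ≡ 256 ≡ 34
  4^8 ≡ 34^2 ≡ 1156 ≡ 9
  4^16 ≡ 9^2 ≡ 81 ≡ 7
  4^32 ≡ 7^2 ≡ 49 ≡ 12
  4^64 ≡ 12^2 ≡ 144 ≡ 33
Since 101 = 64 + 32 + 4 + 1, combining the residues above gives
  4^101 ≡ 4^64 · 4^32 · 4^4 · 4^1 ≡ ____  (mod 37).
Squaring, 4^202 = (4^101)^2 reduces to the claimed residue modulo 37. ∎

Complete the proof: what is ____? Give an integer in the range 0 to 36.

Multiply the listed residues: 33 · 12 · 34 · 4 = 396 → 13464 → 53856.
Reducing modulo 37: 53856 = 1455·37 + 21, so 4^101 ≡ 21.

21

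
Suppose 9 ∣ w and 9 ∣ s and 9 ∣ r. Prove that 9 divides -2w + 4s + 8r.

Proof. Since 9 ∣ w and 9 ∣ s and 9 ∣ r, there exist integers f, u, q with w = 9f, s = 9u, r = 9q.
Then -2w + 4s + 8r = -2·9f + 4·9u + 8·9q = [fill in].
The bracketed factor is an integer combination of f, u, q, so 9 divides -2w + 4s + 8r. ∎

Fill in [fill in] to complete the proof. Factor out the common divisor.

Pull the common 9 out of every term: -2·9f + 4·9u + 8·9q = 9(-2f + 8q + 4u).
-2f + 8q + 4u is an integer, which exhibits the divisibility.

9(-2f + 8q + 4u)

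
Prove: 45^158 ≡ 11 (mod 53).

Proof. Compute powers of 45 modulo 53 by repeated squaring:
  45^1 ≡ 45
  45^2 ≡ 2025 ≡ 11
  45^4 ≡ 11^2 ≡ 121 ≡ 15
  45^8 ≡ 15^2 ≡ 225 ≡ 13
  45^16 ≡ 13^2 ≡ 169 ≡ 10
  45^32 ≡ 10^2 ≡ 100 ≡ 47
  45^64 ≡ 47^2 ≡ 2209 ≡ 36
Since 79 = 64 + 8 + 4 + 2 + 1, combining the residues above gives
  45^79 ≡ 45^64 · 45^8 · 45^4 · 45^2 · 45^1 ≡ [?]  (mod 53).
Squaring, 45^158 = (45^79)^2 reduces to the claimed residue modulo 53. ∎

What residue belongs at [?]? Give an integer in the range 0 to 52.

8

45^64 · 45^8 · 45^4 · 45^2 · 45^1 ≡ 36 · 13 · 15 · 11 · 45 = 3474900.
3474900 mod 53 = 8, so 45^79 ≡ 8 (mod 53).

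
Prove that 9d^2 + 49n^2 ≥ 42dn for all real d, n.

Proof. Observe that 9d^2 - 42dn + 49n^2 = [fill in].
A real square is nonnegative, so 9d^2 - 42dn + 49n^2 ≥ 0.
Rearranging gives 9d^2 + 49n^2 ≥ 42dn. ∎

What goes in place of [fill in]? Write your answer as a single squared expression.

(3d - 7n)^2

9d^2 - 42dn + 49n^2 is a perfect-square trinomial: the outer terms are (3d)^2 and (7n)^2, and the cross term is -2·3d·7n.
So 9d^2 - 42dn + 49n^2 = (3d - 7n)^2 ≥ 0.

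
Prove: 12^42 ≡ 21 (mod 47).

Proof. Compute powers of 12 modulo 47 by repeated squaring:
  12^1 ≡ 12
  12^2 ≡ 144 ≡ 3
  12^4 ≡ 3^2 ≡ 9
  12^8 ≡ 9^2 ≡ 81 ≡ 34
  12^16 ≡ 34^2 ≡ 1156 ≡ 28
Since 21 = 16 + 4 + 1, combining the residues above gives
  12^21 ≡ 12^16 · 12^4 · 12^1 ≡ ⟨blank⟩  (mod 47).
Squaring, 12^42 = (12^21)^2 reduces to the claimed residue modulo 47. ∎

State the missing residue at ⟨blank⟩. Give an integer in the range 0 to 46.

12^16 · 12^4 · 12^1 ≡ 28 · 9 · 12 = 3024.
3024 mod 47 = 16, so 12^21 ≡ 16 (mod 47).

16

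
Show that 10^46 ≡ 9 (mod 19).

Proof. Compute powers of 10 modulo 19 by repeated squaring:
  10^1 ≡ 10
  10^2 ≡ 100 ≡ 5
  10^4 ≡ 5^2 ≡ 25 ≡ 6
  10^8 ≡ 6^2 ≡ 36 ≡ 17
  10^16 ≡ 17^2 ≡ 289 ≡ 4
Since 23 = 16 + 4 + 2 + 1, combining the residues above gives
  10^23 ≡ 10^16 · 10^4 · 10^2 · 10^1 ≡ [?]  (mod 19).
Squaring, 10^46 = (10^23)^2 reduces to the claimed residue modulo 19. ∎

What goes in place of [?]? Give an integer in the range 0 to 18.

Multiply the listed residues: 4 · 6 · 5 · 10 = 24 → 120 → 1200.
Reducing modulo 19: 1200 = 63·19 + 3, so 10^23 ≡ 3.

3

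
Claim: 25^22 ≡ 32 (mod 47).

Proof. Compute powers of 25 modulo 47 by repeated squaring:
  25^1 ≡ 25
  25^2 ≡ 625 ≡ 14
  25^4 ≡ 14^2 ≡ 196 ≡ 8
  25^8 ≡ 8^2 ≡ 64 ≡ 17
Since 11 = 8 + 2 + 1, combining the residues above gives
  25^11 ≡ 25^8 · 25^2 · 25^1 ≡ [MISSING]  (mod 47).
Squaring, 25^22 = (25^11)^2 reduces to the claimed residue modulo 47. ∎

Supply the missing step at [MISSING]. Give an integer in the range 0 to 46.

25^8 · 25^2 · 25^1 ≡ 17 · 14 · 25 = 5950.
5950 mod 47 = 28, so 25^11 ≡ 28 (mod 47).

28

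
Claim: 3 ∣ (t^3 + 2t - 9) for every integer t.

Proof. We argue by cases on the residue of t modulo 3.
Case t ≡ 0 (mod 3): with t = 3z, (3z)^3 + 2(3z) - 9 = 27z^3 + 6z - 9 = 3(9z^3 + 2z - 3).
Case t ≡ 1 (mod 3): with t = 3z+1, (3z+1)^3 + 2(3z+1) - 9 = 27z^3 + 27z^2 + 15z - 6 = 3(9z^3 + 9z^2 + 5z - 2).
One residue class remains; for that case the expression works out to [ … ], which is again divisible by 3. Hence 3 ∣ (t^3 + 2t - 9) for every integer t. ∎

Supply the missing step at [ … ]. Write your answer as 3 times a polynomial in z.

3(9z^3 + 18z^2 + 14z + 1)

The residues treated are {0, 1}, so the missing case is t ≡ 2 (mod 3); write t = 3z+2.
Then (3z+2)^3 + 2(3z+2) - 9 = 27z^3 + 54z^2 + 42z + 3 = 3(9z^3 + 18z^2 + 14z + 1).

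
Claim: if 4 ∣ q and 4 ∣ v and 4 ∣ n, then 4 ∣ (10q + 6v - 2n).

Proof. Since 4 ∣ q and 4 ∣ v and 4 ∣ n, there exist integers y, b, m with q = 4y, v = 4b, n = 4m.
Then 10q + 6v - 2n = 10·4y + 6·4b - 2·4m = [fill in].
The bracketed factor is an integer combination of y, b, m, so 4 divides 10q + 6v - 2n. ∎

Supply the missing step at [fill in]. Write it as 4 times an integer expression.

4(6b - 2m + 10y)

Pull the common 4 out of every term: 10·4y + 6·4b - 2·4m = 4(6b - 2m + 10y).
6b - 2m + 10y is an integer, which exhibits the divisibility.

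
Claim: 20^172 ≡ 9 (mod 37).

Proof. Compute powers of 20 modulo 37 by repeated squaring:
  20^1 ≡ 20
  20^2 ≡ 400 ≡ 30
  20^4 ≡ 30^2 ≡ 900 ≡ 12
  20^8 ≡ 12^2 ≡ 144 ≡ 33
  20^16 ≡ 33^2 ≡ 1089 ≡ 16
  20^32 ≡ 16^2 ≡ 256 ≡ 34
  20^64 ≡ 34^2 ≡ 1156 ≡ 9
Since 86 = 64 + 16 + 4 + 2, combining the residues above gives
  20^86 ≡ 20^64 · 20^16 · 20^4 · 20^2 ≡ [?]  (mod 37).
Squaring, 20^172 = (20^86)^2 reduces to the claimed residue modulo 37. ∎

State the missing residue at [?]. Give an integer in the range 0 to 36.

3

20^64 · 20^16 · 20^4 · 20^2 ≡ 9 · 16 · 12 · 30 = 51840.
51840 mod 37 = 3, so 20^86 ≡ 3 (mod 37).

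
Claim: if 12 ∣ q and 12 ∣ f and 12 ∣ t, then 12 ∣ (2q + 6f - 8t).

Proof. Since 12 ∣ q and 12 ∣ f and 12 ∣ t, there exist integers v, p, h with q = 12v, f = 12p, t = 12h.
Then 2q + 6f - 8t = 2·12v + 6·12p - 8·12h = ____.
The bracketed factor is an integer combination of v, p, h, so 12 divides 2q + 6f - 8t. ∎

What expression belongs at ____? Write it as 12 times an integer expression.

12(-8h + 6p + 2v)

Pull the common 12 out of every term: 2·12v + 6·12p - 8·12h = 12(-8h + 6p + 2v).
-8h + 6p + 2v is an integer, which exhibits the divisibility.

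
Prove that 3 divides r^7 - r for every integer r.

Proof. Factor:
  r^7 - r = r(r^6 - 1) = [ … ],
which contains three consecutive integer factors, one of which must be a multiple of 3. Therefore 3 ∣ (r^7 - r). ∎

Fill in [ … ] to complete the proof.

(r - 1)r(r + 1)(r^4 + r^2 + 1)

r^6 - 1 = (r^2 - 1)(r^4 + r^2 + 1), and r^2 - 1 = (r-1)(r+1).
So r(r^6 - 1) = (r - 1)r(r + 1)(r^4 + r^2 + 1).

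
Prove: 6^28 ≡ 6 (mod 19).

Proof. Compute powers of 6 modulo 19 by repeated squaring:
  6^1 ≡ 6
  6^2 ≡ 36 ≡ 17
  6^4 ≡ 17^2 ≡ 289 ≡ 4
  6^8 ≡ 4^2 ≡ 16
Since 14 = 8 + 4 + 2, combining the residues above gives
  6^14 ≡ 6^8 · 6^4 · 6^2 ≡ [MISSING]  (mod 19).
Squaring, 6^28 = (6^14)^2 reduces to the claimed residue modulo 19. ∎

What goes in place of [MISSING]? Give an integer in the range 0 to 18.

Multiply the listed residues: 16 · 4 · 17 = 64 → 1088.
Reducing modulo 19: 1088 = 57·19 + 5, so 6^14 ≡ 5.

5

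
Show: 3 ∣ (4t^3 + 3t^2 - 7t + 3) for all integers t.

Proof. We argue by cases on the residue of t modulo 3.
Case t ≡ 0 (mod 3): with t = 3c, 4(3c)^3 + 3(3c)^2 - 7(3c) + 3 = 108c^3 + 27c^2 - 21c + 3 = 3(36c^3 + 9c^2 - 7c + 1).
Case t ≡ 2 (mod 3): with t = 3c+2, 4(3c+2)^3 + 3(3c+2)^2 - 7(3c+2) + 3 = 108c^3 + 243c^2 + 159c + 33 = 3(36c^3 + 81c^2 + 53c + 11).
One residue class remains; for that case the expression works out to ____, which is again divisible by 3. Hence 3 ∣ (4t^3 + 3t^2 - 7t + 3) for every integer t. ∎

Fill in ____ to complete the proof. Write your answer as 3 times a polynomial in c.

Only t ≡ 1 (mod 3) is unaccounted for. Put t = 3c+1:
4(3c+1)^3 + 3(3c+1)^2 - 7(3c+1) + 3 expands to 108c^3 + 135c^2 + 33c + 3,
and factoring out 3 leaves 3(36c^3 + 45c^2 + 11c + 1).

3(36c^3 + 45c^2 + 11c + 1)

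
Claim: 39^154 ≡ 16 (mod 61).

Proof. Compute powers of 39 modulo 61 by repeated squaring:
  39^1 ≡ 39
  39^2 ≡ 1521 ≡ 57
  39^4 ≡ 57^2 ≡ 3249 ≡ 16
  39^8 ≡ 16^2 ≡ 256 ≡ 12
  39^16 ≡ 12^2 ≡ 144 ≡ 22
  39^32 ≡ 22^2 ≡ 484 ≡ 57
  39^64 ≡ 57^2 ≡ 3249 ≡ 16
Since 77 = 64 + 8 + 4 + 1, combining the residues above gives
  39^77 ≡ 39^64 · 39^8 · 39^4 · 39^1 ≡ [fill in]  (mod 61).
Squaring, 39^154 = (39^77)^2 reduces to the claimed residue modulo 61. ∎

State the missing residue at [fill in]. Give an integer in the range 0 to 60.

4

Multiply the listed residues: 16 · 12 · 16 · 39 = 192 → 3072 → 119808.
Reducing modulo 61: 119808 = 1964·61 + 4, so 39^77 ≡ 4.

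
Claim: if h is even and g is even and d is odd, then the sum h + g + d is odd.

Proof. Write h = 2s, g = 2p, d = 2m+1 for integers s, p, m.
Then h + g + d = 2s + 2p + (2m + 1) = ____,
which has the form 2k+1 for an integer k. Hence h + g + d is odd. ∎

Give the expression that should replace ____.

2(m + p + s) + 1

Expanding: 2s + 2p + (2m + 1) = 2m + 2p + 2s + 1.
Every term except the constant is even, so this is 2(m + p + s) + 1,
and m + p + s ∈ ℤ gives the required form.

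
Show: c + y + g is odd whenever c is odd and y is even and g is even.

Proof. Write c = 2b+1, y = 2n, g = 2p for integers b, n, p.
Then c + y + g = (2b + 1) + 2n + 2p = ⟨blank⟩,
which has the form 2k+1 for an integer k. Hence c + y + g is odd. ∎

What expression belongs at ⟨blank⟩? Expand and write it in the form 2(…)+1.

2(b + n + p) + 1

(2b + 1) + 2n + 2p = 2b + 2n + 2p + 1
= 2(b + n + p) + 1.
Since b + n + p is an integer, the sum is of the form 2k+1 for an integer k.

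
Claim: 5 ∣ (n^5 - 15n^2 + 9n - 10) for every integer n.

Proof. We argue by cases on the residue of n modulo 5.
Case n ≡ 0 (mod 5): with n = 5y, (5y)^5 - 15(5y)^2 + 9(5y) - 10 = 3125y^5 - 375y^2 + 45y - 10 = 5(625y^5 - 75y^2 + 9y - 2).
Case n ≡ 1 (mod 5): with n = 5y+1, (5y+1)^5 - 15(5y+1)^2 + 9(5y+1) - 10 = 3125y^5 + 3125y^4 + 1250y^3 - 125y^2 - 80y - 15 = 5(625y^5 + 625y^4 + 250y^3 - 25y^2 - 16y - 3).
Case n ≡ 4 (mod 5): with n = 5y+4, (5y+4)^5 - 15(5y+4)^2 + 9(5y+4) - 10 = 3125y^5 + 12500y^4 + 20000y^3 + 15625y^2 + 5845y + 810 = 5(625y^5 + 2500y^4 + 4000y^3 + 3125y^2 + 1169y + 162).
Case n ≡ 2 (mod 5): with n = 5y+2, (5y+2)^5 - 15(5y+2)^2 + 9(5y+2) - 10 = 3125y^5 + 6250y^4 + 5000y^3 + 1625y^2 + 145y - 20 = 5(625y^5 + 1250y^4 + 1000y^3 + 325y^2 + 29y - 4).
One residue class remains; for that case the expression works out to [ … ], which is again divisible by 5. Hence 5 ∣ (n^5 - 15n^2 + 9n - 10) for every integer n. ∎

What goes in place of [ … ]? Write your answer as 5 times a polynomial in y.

5(625y^5 + 1875y^4 + 2250y^3 + 1275y^2 + 324y + 25)

The residues treated are {0, 1, 4, 2}, so the missing case is n ≡ 3 (mod 5); write n = 5y+3.
Then (5y+3)^5 - 15(5y+3)^2 + 9(5y+3) - 10 = 3125y^5 + 9375y^4 + 11250y^3 + 6375y^2 + 1620y + 125 = 5(625y^5 + 1875y^4 + 2250y^3 + 1275y^2 + 324y + 25).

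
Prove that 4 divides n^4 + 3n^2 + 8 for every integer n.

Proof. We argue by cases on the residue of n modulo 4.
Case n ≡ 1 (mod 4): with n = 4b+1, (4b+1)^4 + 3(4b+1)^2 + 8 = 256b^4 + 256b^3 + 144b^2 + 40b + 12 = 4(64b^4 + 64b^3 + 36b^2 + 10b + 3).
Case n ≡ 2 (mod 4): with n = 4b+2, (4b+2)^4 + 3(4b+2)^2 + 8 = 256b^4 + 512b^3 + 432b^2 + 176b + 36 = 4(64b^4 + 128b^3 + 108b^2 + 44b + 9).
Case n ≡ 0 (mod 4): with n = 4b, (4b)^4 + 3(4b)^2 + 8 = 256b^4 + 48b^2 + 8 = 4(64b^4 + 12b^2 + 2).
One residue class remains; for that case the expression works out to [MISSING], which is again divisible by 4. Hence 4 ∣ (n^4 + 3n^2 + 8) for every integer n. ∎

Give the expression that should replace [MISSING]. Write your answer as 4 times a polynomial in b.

The residues treated are {1, 2, 0}, so the missing case is n ≡ 3 (mod 4); write n = 4b+3.
Then (4b+3)^4 + 3(4b+3)^2 + 8 = 256b^4 + 768b^3 + 912b^2 + 504b + 116 = 4(64b^4 + 192b^3 + 228b^2 + 126b + 29).

4(64b^4 + 192b^3 + 228b^2 + 126b + 29)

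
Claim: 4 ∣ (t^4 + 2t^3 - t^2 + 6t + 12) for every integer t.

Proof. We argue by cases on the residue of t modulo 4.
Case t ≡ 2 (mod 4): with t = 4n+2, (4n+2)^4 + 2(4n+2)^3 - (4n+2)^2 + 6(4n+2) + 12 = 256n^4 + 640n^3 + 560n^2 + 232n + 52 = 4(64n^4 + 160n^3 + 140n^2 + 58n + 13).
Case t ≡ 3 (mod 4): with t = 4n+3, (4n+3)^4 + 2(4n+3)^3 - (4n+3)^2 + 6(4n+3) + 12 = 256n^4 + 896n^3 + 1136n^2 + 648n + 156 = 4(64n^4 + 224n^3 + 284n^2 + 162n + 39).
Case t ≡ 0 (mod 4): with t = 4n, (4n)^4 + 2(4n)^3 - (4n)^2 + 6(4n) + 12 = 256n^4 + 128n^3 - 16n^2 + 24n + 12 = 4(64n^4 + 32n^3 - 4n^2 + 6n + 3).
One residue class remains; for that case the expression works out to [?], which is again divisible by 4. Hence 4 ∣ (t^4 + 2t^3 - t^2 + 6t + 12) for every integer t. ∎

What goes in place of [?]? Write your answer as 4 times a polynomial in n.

4(64n^4 + 96n^3 + 44n^2 + 14n + 5)

The residues treated are {2, 3, 0}, so the missing case is t ≡ 1 (mod 4); write t = 4n+1.
Then (4n+1)^4 + 2(4n+1)^3 - (4n+1)^2 + 6(4n+1) + 12 = 256n^4 + 384n^3 + 176n^2 + 56n + 20 = 4(64n^4 + 96n^3 + 44n^2 + 14n + 5).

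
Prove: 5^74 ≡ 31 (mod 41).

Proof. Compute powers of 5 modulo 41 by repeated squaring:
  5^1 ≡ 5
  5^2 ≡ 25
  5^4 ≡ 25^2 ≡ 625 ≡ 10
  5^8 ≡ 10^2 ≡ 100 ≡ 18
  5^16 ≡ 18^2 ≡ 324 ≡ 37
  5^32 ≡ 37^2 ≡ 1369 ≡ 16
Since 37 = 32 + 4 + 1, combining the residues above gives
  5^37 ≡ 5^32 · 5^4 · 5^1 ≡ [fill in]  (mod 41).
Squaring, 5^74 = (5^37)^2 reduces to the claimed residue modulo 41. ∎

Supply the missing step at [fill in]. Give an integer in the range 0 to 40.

21

5^32 · 5^4 · 5^1 ≡ 16 · 10 · 5 = 800.
800 mod 41 = 21, so 5^37 ≡ 21 (mod 41).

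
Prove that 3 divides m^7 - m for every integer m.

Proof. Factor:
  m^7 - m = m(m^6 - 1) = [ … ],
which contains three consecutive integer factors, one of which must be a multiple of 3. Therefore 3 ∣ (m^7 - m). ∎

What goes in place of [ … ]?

(m - 1)m(m + 1)(m^4 + m^2 + 1)

m^6 - 1 = (m^2 - 1)(m^4 + m^2 + 1), and m^2 - 1 = (m-1)(m+1).
So m(m^6 - 1) = (m - 1)m(m + 1)(m^4 + m^2 + 1).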